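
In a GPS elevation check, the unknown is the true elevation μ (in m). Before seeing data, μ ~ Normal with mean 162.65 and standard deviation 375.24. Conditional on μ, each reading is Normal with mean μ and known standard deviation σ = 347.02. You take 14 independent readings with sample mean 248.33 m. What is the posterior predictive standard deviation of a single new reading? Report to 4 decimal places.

For Normal data with known variance σ², a Normal(μ₀, σ₀²) prior on μ is conjugate. Posterior precision = 1/σ₀² + n/σ²; posterior mean is the precision-weighted average of μ₀ and x̄.
σ₀² = 375.24² = 140805.0576, σ² = 347.02² = 120422.8804; σ² + n·σ₀² = 120422.8804 + 14·140805.0576 = 2091693.6868.
Posterior precision = 1/σ₀² + n/σ² = 1/140805.0576 + 14/120422.8804 = (σ² + n·σ₀²)/(σ₀²σ²) = 2091693.6868/(140805.0576·120422.8804); posterior variance σₙ² = σ₀²σ²/(σ² + n·σ₀²) = 140805.0576·120422.8804/2091693.6868 = 8106.421470.
Predictive variance for one new observation = σₙ² + σ² = 140805.0576·120422.8804/2091693.6868 + 120422.8804 = σ²·(σ₀² + 2091693.6868)/2091693.6868 = 120422.8804·2232498.7444/2091693.6868 = 128529.301870; SD = √(120422.8804·2232498.7444/2091693.6868) = 358.5098.

358.5098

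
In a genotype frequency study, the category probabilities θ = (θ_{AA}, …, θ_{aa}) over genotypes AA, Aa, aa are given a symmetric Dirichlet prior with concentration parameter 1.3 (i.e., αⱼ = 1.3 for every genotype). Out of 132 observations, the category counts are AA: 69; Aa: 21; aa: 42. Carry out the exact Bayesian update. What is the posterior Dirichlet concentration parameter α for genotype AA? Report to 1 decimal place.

70.3

The Dirichlet prior is conjugate to the Multinomial likelihood: each posterior αⱼ = prior αⱼ + observed count nⱼ.
Posterior concentration: (70.3, 22.3, 43.3), total = 135.9.
α_{AA} = 1.3 + 69 = 70.3.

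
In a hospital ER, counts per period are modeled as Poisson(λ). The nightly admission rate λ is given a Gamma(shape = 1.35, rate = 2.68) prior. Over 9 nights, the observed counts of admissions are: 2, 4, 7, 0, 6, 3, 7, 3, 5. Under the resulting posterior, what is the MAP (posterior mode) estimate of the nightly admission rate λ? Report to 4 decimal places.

With a Gamma(shape α, rate β) prior, the Poisson likelihood is conjugate: the posterior is Gamma(α + ΣXᵢ, β + n).
Sum of counts S = 37 over n = 9 nights.
Posterior: Gamma(α+S, β+n) = Gamma(1.35+37, 2.68+9) = Gamma(38.35, 11.68).
Mode of Gamma(α,β) for α≥1 is (α−1)/β = 37.35/11.68 = 3.1978.

3.1978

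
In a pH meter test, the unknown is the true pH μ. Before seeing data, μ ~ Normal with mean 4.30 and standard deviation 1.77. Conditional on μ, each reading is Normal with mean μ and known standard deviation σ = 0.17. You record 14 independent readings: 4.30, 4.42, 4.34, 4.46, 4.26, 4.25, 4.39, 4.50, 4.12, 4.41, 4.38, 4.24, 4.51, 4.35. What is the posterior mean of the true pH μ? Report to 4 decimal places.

For Normal data with known variance σ², a Normal(μ₀, σ₀²) prior on μ is conjugate. Posterior precision = 1/σ₀² + n/σ²; posterior mean is the precision-weighted average of μ₀ and x̄.
Σxᵢ = 4.30 + 4.42 + 4.34 + 4.46 + 4.26 + 4.25 + 4.39 + 4.50 + 4.12 + 4.41 + 4.38 + 4.24 + 4.51 + 4.35 = 60.93, so n·x̄ = 60.93.
σ₀² = 1.77² = 3.1329, σ² = 0.17² = 0.0289; σ² + n·σ₀² = 0.0289 + 14·3.1329 = 43.8895.
Posterior mean = (μ₀/σ₀² + n·x̄/σ²)/(1/σ₀² + n/σ²) = (σ²·μ₀ + σ₀²·n·x̄)/(σ² + n·σ₀²) = (0.0289·4.30 + 3.1329·60.93)/43.8895 = 191.011867/43.8895 = 4.3521.

4.3521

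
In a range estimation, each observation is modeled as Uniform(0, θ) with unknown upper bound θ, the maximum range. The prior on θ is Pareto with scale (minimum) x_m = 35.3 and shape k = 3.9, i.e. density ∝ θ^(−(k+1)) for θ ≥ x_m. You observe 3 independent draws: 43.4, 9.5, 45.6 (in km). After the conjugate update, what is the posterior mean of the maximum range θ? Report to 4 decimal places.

53.3288

A Pareto(scale x_m, shape k) prior on the upper bound θ of Uniform(0, θ) is conjugate: posterior is Pareto(max(x_m, max xᵢ), k + n).
Sample maximum = 45.6; prior scale x_m = 35.3 → posterior scale = max = 45.6.
Posterior shape = 3.9 + 3 = 6.9.
E[θ|data] = k·x_m/(k−1) = 6.9·45.6/5.9 = 53.3288.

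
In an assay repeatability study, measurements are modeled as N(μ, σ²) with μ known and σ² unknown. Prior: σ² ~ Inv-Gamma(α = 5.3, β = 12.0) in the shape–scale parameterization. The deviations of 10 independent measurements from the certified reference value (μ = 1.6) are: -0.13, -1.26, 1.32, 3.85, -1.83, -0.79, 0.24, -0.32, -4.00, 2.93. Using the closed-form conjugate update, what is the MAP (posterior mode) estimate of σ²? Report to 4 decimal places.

With known mean μ and an Inverse-Gamma(α, β) prior on σ², the Normal likelihood is conjugate: posterior is Inv-Gamma(α + n/2, β + Σ(xᵢ−μ)²/2).
Σ(xᵢ−μ)² = (-0.13)² + (-1.26)² + (1.32)² + (3.85)² + (-1.83)² + (-0.79)² + (0.24)² + (-0.32)² + (-4.00)² + (2.93)² = 46.8873.
Posterior: Inv-Gamma(5.3 + 10/2, 12.0 + 46.8873/2) = Inv-Gamma(10.30, 35.44365).
Mode = β/(α+1) = 35.44365/11.30 = 3.1366.

3.1366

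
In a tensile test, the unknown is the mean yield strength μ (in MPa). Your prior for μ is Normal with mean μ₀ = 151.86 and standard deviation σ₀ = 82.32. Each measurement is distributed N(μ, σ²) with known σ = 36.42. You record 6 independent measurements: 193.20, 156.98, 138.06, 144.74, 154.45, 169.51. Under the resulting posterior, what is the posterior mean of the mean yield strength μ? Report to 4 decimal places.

For Normal data with known variance σ², a Normal(μ₀, σ₀²) prior on μ is conjugate. Posterior precision = 1/σ₀² + n/σ²; posterior mean is the precision-weighted average of μ₀ and x̄.
Σxᵢ = 193.20 + 156.98 + 138.06 + 144.74 + 154.45 + 169.51 = 956.94, so n·x̄ = 956.94.
σ₀² = 82.32² = 6776.5824, σ² = 36.42² = 1326.4164; σ² + n·σ₀² = 1326.4164 + 6·6776.5824 = 41985.9108.
Posterior mean = (μ₀/σ₀² + n·x̄/σ²)/(1/σ₀² + n/σ²) = (σ²·μ₀ + σ₀²·n·x̄)/(σ² + n·σ₀²) = (1326.4164·151.86 + 6776.5824·956.94)/41985.9108 = 6686212.35636/41985.9108 = 159.2490.

159.2490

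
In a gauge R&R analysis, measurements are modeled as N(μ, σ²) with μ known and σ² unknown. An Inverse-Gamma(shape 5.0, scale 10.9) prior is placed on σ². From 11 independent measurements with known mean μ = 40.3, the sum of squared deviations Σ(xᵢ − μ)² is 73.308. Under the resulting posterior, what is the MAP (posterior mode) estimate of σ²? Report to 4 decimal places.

With known mean μ and an Inverse-Gamma(α, β) prior on σ², the Normal likelihood is conjugate: posterior is Inv-Gamma(α + n/2, β + Σ(xᵢ−μ)²/2).
Posterior: Inv-Gamma(5.0 + 11/2, 10.9 + 73.308/2) = Inv-Gamma(10.50, 47.5540).
Mode = β/(α+1) = 47.5540/11.50 = 4.1351.

4.1351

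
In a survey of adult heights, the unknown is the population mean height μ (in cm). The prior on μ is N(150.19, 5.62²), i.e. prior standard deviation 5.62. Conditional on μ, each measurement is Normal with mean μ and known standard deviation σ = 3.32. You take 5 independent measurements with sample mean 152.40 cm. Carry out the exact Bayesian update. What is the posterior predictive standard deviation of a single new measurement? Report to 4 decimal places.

3.6171

For Normal data with known variance σ², a Normal(μ₀, σ₀²) prior on μ is conjugate. Posterior precision = 1/σ₀² + n/σ²; posterior mean is the precision-weighted average of μ₀ and x̄.
σ₀² = 5.62² = 31.5844, σ² = 3.32² = 11.0224; σ² + n·σ₀² = 11.0224 + 5·31.5844 = 168.9444.
Posterior precision = 1/σ₀² + n/σ² = 1/31.5844 + 5/11.0224 = (σ² + n·σ₀²)/(σ₀²σ²) = 168.9444/(31.5844·11.0224); posterior variance σₙ² = σ₀²σ²/(σ² + n·σ₀²) = 31.5844·11.0224/168.9444 = 2.060654.
Predictive variance for one new observation = σₙ² + σ² = 31.5844·11.0224/168.9444 + 11.0224 = σ²·(σ₀² + 168.9444)/168.9444 = 11.0224·200.5288/168.9444 = 13.083054; SD = √(11.0224·200.5288/168.9444) = 3.6171.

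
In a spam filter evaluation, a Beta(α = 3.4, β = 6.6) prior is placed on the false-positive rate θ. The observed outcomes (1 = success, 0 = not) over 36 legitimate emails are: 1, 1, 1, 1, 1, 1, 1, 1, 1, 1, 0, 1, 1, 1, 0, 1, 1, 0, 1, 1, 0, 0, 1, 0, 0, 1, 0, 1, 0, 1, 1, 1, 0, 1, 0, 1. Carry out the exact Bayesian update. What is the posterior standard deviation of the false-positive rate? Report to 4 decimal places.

0.0709

The Beta prior is conjugate to a Binomial/Bernoulli likelihood; the update adds successes to α and failures to β.
Posterior: Beta(α+k, β+n−k) = Beta(3.4+25, 6.6+11) = Beta(28.4, 17.6).
Var = αβ/((α+β)²(α+β+1)) = 28.4·17.6/(46.0²·47.0) = 0.00502594; SD = √0.00502594 = 0.0709.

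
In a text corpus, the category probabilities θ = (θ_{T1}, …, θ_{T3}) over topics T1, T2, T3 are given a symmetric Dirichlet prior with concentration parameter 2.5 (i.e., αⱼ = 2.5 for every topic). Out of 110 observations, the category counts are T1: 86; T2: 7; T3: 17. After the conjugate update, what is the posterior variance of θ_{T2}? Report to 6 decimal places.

0.000627

The Dirichlet prior is conjugate to the Multinomial likelihood: each posterior αⱼ = prior αⱼ + observed count nⱼ.
Posterior concentration: (88.5, 9.5, 19.5), total = 117.5.
Var[θ_j] = α_j(Σα−α_j)/((Σα)²(Σα+1)) = 9.5·108.0/(117.5²·118.5) = 0.000627.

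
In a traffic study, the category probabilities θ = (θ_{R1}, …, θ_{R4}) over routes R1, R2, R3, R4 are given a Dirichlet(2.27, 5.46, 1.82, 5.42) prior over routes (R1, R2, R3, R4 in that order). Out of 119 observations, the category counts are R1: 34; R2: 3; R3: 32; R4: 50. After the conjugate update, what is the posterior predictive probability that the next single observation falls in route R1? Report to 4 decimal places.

The Dirichlet prior is conjugate to the Multinomial likelihood: each posterior αⱼ = prior αⱼ + observed count nⱼ.
Posterior concentration: (36.27, 8.46, 33.82, 55.42), total = 133.97.
P(next = R1 | data) = α_{R1}/Σα = 0.2707.

0.2707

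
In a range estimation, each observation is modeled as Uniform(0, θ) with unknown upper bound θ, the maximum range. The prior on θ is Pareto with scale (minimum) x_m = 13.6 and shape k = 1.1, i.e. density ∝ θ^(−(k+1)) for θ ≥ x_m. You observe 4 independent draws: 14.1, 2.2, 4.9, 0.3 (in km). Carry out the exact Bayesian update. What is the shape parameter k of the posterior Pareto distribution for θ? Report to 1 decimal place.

5.1

A Pareto(scale x_m, shape k) prior on the upper bound θ of Uniform(0, θ) is conjugate: posterior is Pareto(max(x_m, max xᵢ), k + n).
Sample maximum = 14.1; prior scale x_m = 13.6 → posterior scale = max = 14.1.
Posterior shape = 1.1 + 4 = 5.1.
Posterior shape k = 5.1.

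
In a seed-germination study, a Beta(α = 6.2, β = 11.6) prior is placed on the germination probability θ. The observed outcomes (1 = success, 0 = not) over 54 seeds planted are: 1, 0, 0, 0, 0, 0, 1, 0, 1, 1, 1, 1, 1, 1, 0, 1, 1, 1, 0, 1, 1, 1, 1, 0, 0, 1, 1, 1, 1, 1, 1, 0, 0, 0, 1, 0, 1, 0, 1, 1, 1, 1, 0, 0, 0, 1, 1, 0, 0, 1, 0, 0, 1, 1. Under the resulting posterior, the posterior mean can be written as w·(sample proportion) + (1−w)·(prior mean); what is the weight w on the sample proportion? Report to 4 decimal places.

0.7521

The Beta prior is conjugate to a Binomial/Bernoulli likelihood; the update adds successes to α and failures to β.
Posterior mean = (α₀+k)/(α₀+β₀+n) = [n/(α₀+β₀+n)]·(k/n) + [(α₀+β₀)/(α₀+β₀+n)]·α₀/(α₀+β₀), so only n and the prior enter the weight.
The weight on the data is w = n/(α₀+β₀+n) = 54/(6.2+11.6+54) = 54/71.8 = 0.7521.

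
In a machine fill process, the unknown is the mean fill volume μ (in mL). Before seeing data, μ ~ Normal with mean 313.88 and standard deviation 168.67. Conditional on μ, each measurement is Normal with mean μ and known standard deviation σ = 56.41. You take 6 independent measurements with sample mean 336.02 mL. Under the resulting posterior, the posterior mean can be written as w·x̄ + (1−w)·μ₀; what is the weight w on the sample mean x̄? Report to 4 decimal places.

For Normal data with known variance σ², a Normal(μ₀, σ₀²) prior on μ is conjugate. Posterior precision = 1/σ₀² + n/σ²; posterior mean is the precision-weighted average of μ₀ and x̄.
σ₀² = 168.67² = 28449.5689, σ² = 56.41² = 3182.0881. Prior precision 1/σ₀² = 1/28449.5689; data precision n/σ² = 6/3182.0881.
w = (n/σ²)/(1/σ₀² + n/σ²) = n·σ₀²/(σ² + n·σ₀²) = 6·28449.5689/(3182.0881 + 6·28449.5689) = 170697.4134/173879.5015 = 0.9817.

0.9817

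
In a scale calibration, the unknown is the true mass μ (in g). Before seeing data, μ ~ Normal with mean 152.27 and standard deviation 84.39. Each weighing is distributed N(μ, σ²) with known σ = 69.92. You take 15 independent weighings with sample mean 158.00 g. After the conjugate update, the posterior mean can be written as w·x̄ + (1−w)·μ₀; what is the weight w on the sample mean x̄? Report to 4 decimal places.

For Normal data with known variance σ², a Normal(μ₀, σ₀²) prior on μ is conjugate. Posterior precision = 1/σ₀² + n/σ²; posterior mean is the precision-weighted average of μ₀ and x̄.
σ₀² = 84.39² = 7121.6721, σ² = 69.92² = 4888.8064. Prior precision 1/σ₀² = 1/7121.6721; data precision n/σ² = 15/4888.8064.
w = (n/σ²)/(1/σ₀² + n/σ²) = n·σ₀²/(σ² + n·σ₀²) = 15·7121.6721/(4888.8064 + 15·7121.6721) = 106825.0815/111713.8879 = 0.9562.

0.9562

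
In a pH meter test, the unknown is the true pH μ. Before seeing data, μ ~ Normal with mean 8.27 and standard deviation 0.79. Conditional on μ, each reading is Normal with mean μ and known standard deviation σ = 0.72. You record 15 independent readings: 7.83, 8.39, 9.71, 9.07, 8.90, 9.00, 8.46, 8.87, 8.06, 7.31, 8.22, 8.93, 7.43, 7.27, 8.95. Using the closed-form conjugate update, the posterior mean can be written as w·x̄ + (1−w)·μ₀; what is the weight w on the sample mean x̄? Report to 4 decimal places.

0.9475

For Normal data with known variance σ², a Normal(μ₀, σ₀²) prior on μ is conjugate. Posterior precision = 1/σ₀² + n/σ²; posterior mean is the precision-weighted average of μ₀ and x̄.
σ₀² = 0.79² = 0.6241, σ² = 0.72² = 0.5184. Prior precision 1/σ₀² = 1/0.6241; data precision n/σ² = 15/0.5184.
w = (n/σ²)/(1/σ₀² + n/σ²) = n·σ₀²/(σ² + n·σ₀²) = 15·0.6241/(0.5184 + 15·0.6241) = 9.3615/9.8799 = 0.9475.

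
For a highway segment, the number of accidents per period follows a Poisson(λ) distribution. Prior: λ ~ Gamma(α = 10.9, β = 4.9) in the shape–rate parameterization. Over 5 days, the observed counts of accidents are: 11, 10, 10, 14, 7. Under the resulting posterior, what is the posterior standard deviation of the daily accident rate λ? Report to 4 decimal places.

0.8011

With a Gamma(shape α, rate β) prior, the Poisson likelihood is conjugate: the posterior is Gamma(α + ΣXᵢ, β + n).
Sum of counts S = 52 over n = 5 days.
Posterior: Gamma(α+S, β+n) = Gamma(10.9+52, 4.9+5) = Gamma(62.9, 9.9).
SD = √α/β = √62.9/9.9 = 0.8011.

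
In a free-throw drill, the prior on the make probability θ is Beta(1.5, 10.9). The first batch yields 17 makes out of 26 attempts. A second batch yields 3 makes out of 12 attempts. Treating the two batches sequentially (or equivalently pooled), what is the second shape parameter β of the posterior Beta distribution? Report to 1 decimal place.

The Beta prior is conjugate to a Binomial/Bernoulli likelihood; the update adds successes to α and failures to β.
After batch 1: Beta(1.5+17, 10.9+9) = Beta(18.5, 19.9).
After batch 2: Beta(18.5+3, 19.9+9) = Beta(21.5, 28.9).
Posterior β = 28.9.

28.9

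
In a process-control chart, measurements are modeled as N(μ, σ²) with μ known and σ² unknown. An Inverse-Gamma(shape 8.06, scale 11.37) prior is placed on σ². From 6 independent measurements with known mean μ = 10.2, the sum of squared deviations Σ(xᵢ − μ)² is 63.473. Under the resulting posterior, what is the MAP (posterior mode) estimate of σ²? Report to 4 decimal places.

With known mean μ and an Inverse-Gamma(α, β) prior on σ², the Normal likelihood is conjugate: posterior is Inv-Gamma(α + n/2, β + Σ(xᵢ−μ)²/2).
Posterior: Inv-Gamma(8.06 + 6/2, 11.37 + 63.473/2) = Inv-Gamma(11.06, 43.1065).
Mode = β/(α+1) = 43.1065/12.06 = 3.5743.

3.5743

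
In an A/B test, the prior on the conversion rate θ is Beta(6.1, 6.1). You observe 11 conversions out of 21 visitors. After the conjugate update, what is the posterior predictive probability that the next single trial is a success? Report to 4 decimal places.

The Beta prior is conjugate to a Binomial/Bernoulli likelihood; the update adds successes to α and failures to β.
Posterior: Beta(α+k, β+n−k) = Beta(6.1+11, 6.1+10) = Beta(17.1, 16.1).
For a single future Bernoulli trial, P(success | data) = α/(α+β) = 0.5151.

0.5151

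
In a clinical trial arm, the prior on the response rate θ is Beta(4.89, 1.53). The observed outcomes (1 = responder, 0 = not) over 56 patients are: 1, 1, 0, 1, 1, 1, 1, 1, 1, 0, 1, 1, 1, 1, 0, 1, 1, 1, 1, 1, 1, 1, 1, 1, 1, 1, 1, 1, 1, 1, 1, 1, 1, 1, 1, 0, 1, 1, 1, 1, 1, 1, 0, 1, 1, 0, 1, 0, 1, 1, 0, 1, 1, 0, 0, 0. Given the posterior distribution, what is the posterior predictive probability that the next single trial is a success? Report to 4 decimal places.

0.7993

The Beta prior is conjugate to a Binomial/Bernoulli likelihood; the update adds successes to α and failures to β.
Posterior: Beta(α+k, β+n−k) = Beta(4.89+45, 1.53+11) = Beta(49.89, 12.53).
For a single future Bernoulli trial, P(success | data) = α/(α+β) = 0.7993.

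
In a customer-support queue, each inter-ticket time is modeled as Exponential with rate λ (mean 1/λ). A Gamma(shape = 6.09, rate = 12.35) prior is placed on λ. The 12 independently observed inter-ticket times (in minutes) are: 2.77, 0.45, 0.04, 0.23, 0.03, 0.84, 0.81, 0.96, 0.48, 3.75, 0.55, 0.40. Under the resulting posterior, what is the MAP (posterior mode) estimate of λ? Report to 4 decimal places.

0.7223

With a Gamma(shape α, rate β) prior on the exponential rate λ, the posterior after n observations with total T = Σxᵢ is Gamma(α+n, β+T).
Sum of observations T = 11.31 minutes; n = 12.
Posterior: Gamma(6.09+12, 12.35+11.31) = Gamma(18.09, 23.66).
Mode = (α−1)/β = 0.7223.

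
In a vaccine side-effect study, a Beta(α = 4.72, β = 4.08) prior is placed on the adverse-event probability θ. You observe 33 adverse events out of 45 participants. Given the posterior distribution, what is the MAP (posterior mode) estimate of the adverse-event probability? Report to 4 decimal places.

0.7089

The Beta prior is conjugate to a Binomial/Bernoulli likelihood; the update adds successes to α and failures to β.
Posterior: Beta(α+k, β+n−k) = Beta(4.72+33, 4.08+12) = Beta(37.72, 16.08).
Mode of Beta(a,b) for a,b>1 is (a−1)/(a+b−2) = 36.72/51.80 = 0.7089.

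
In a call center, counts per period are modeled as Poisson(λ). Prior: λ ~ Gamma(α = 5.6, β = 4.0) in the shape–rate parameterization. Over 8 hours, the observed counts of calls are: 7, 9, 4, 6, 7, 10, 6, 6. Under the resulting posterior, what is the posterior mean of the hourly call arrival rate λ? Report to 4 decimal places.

5.0500

With a Gamma(shape α, rate β) prior, the Poisson likelihood is conjugate: the posterior is Gamma(α + ΣXᵢ, β + n).
Sum of counts S = 55 over n = 8 hours.
Posterior: Gamma(α+S, β+n) = Gamma(5.6+55, 4.0+8) = Gamma(60.6, 12.0).
Posterior mean = α/β = 60.6/12.0 = 5.0500.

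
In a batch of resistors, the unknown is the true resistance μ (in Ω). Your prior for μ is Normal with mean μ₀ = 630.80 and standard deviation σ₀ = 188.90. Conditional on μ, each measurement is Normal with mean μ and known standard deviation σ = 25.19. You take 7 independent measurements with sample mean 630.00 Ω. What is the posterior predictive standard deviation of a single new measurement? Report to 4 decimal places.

26.9250

For Normal data with known variance σ², a Normal(μ₀, σ₀²) prior on μ is conjugate. Posterior precision = 1/σ₀² + n/σ²; posterior mean is the precision-weighted average of μ₀ and x̄.
σ₀² = 188.90² = 35683.21, σ² = 25.19² = 634.5361; σ² + n·σ₀² = 634.5361 + 7·35683.21 = 250417.0061.
Posterior precision = 1/σ₀² + n/σ² = 1/35683.21 + 7/634.5361 = (σ² + n·σ₀²)/(σ₀²σ²) = 250417.0061/(35683.21·634.5361); posterior variance σₙ² = σ₀²σ²/(σ² + n·σ₀²) = 35683.21·634.5361/250417.0061 = 90.418320.
Predictive variance for one new observation = σₙ² + σ² = 35683.21·634.5361/250417.0061 + 634.5361 = σ²·(σ₀² + 250417.0061)/250417.0061 = 634.5361·286100.2161/250417.0061 = 724.954420; SD = √(634.5361·286100.2161/250417.0061) = 26.9250.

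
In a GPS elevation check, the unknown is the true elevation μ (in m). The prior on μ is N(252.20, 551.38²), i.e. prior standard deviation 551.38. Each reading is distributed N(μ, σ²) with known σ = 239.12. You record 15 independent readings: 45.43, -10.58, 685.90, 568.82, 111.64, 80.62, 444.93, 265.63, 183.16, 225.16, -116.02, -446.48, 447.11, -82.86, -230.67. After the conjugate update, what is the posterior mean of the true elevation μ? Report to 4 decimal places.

146.1161

For Normal data with known variance σ², a Normal(μ₀, σ₀²) prior on μ is conjugate. Posterior precision = 1/σ₀² + n/σ²; posterior mean is the precision-weighted average of μ₀ and x̄.
Σxᵢ = 45.43 + (-10.58) + 685.90 + 568.82 + 111.64 + 80.62 + 444.93 + 265.63 + 183.16 + 225.16 + (-116.02) + (-446.48) + 447.11 + (-82.86) + (-230.67) = 2171.79, so n·x̄ = 2171.79.
σ₀² = 551.38² = 304019.9044, σ² = 239.12² = 57178.3744; σ² + n·σ₀² = 57178.3744 + 15·304019.9044 = 4617476.9404.
Posterior mean = (μ₀/σ₀² + n·x̄/σ²)/(1/σ₀² + n/σ²) = (σ²·μ₀ + σ₀²·n·x̄)/(σ² + n·σ₀²) = (57178.3744·252.20 + 304019.9044·2171.79)/4617476.9404 = 674687774.200556/4617476.9404 = 146.1161.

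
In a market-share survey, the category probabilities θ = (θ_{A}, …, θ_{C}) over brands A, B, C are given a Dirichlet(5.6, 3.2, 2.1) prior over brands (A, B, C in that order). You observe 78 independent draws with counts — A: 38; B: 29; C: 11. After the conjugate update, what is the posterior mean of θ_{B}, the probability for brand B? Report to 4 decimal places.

The Dirichlet prior is conjugate to the Multinomial likelihood: each posterior αⱼ = prior αⱼ + observed count nⱼ.
Posterior concentration: (43.6, 32.2, 13.1), total = 88.9.
E[θ_{B}|data] = α_{B}/Σα = 32.2/88.9 = 0.3622.

0.3622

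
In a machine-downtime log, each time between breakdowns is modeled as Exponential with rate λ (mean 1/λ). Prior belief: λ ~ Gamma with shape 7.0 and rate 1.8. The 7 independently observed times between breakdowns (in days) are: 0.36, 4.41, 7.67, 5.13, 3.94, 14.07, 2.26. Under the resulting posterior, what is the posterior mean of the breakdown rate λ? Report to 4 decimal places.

With a Gamma(shape α, rate β) prior on the exponential rate λ, the posterior after n observations with total T = Σxᵢ is Gamma(α+n, β+T).
Sum of observations T = 37.84 days; n = 7.
Posterior: Gamma(7.0+7, 1.8+37.84) = Gamma(14.0, 39.64).
Posterior mean of λ = α/β = 14.0/39.64 = 0.3532.

0.3532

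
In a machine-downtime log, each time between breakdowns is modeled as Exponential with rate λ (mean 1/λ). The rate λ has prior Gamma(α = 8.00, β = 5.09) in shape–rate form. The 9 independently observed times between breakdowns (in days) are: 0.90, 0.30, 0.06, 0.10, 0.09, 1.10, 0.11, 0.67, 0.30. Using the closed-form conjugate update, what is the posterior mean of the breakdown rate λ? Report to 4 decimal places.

1.9495

With a Gamma(shape α, rate β) prior on the exponential rate λ, the posterior after n observations with total T = Σxᵢ is Gamma(α+n, β+T).
Sum of observations T = 3.63 days; n = 9.
Posterior: Gamma(8.00+9, 5.09+3.63) = Gamma(17.00, 8.72).
Posterior mean of λ = α/β = 17.00/8.72 = 1.9495.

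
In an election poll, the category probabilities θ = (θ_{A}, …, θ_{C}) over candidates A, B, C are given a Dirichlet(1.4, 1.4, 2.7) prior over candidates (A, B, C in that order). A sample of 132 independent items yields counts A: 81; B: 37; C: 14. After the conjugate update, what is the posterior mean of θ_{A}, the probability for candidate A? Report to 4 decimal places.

The Dirichlet prior is conjugate to the Multinomial likelihood: each posterior αⱼ = prior αⱼ + observed count nⱼ.
Posterior concentration: (82.4, 38.4, 16.7), total = 137.5.
E[θ_{A}|data] = α_{A}/Σα = 82.4/137.5 = 0.5993.

0.5993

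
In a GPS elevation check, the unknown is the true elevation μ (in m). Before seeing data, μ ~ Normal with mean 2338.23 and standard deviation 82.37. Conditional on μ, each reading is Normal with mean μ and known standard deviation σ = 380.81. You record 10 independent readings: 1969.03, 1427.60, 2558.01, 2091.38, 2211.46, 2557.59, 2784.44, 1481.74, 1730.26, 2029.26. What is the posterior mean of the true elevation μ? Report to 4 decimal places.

For Normal data with known variance σ², a Normal(μ₀, σ₀²) prior on μ is conjugate. Posterior precision = 1/σ₀² + n/σ²; posterior mean is the precision-weighted average of μ₀ and x̄.
Σxᵢ = 1969.03 + 1427.60 + 2558.01 + 2091.38 + 2211.46 + 2557.59 + 2784.44 + 1481.74 + 1730.26 + 2029.26 = 20840.77, so n·x̄ = 20840.77.
σ₀² = 82.37² = 6784.8169, σ² = 380.81² = 145016.2561; σ² + n·σ₀² = 145016.2561 + 10·6784.8169 = 212864.4251.
Posterior mean = (μ₀/σ₀² + n·x̄/σ²)/(1/σ₀² + n/σ²) = (σ²·μ₀ + σ₀²·n·x̄)/(σ² + n·σ₀²) = (145016.2561·2338.23 + 6784.8169·20840.77)/212864.4251 = 480482169.005716/212864.4251 = 2257.2216.

2257.2216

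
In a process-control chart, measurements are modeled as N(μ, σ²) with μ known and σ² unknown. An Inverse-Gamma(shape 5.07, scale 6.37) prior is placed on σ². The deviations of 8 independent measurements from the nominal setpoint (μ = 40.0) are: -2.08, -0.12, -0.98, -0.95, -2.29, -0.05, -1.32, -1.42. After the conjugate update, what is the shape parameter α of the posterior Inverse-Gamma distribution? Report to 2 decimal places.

With known mean μ and an Inverse-Gamma(α, β) prior on σ², the Normal likelihood is conjugate: posterior is Inv-Gamma(α + n/2, β + Σ(xᵢ−μ)²/2).
Σ(xᵢ−μ)² = (-2.08)² + (-0.12)² + (-0.98)² + (-0.95)² + (-2.29)² + (-0.05)² + (-1.32)² + (-1.42)² = 15.2091.
Posterior: Inv-Gamma(5.07 + 8/2, 6.37 + 15.2091/2) = Inv-Gamma(9.07, 13.97455).
Posterior α = 9.07.

9.07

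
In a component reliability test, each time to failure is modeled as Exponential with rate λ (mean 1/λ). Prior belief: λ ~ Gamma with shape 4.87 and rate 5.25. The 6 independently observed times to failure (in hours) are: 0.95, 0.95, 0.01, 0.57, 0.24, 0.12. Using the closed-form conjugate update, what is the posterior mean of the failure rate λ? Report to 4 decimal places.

With a Gamma(shape α, rate β) prior on the exponential rate λ, the posterior after n observations with total T = Σxᵢ is Gamma(α+n, β+T).
Sum of observations T = 2.84 hours; n = 6.
Posterior: Gamma(4.87+6, 5.25+2.84) = Gamma(10.87, 8.09).
Posterior mean of λ = α/β = 10.87/8.09 = 1.3436.

1.3436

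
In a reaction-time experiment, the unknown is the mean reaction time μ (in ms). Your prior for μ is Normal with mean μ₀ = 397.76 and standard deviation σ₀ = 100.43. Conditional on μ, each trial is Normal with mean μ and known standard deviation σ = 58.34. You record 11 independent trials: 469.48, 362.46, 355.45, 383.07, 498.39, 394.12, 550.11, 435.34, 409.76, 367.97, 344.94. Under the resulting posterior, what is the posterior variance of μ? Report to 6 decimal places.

300.204757

For Normal data with known variance σ², a Normal(μ₀, σ₀²) prior on μ is conjugate. Posterior precision = 1/σ₀² + n/σ²; posterior mean is the precision-weighted average of μ₀ and x̄.
σ₀² = 100.43² = 10086.1849, σ² = 58.34² = 3403.5556; σ² + n·σ₀² = 3403.5556 + 11·10086.1849 = 114351.5895.
Posterior precision = 1/σ₀² + n/σ² = 1/10086.1849 + 11/3403.5556 = (σ² + n·σ₀²)/(σ₀²σ²) = 114351.5895/(10086.1849·3403.5556); posterior variance σₙ² = σ₀²σ²/(σ² + n·σ₀²) = 10086.1849·3403.5556/114351.5895 = 300.204757.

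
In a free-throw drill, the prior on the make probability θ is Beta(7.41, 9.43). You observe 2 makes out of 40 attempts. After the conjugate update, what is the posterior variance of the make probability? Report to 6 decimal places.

0.002388

The Beta prior is conjugate to a Binomial/Bernoulli likelihood; the update adds successes to α and failures to β.
Posterior: Beta(α+k, β+n−k) = Beta(7.41+2, 9.43+38) = Beta(9.41, 47.43).
Var = αβ/((α+β)²(α+β+1)) = 9.41·47.43/(56.84²·57.84) = 0.002388.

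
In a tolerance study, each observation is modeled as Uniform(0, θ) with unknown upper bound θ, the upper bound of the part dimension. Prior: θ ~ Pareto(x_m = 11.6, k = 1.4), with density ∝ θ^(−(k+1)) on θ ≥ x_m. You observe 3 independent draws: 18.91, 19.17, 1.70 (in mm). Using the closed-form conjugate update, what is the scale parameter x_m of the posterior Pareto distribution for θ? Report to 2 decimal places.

19.17

A Pareto(scale x_m, shape k) prior on the upper bound θ of Uniform(0, θ) is conjugate: posterior is Pareto(max(x_m, max xᵢ), k + n).
Sample maximum = 19.17; prior scale x_m = 11.6 → posterior scale = max = 19.17.
Posterior shape = 1.4 + 3 = 4.4.
Posterior scale x_m = 19.17.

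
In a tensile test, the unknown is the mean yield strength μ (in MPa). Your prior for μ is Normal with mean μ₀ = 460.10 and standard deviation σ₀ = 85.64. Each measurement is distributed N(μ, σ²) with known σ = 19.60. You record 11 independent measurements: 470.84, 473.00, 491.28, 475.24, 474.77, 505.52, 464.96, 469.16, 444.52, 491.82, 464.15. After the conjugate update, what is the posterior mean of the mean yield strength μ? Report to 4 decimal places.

474.9529

For Normal data with known variance σ², a Normal(μ₀, σ₀²) prior on μ is conjugate. Posterior precision = 1/σ₀² + n/σ²; posterior mean is the precision-weighted average of μ₀ and x̄.
Σxᵢ = 470.84 + 473.00 + 491.28 + 475.24 + 474.77 + 505.52 + 464.96 + 469.16 + 444.52 + 491.82 + 464.15 = 5225.26, so n·x̄ = 5225.26.
σ₀² = 85.64² = 7334.2096, σ² = 19.60² = 384.16; σ² + n·σ₀² = 384.16 + 11·7334.2096 = 81060.4656.
Posterior mean = (μ₀/σ₀² + n·x̄/σ²)/(1/σ₀² + n/σ²) = (σ²·μ₀ + σ₀²·n·x̄)/(σ² + n·σ₀²) = (384.16·460.10 + 7334.2096·5225.26)/81060.4656 = 38499904.070496/81060.4656 = 474.9529.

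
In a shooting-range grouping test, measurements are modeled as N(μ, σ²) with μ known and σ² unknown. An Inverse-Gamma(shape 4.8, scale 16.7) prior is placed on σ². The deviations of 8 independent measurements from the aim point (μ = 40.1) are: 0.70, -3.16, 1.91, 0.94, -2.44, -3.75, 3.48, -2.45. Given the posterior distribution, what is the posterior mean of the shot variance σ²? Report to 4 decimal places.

5.5472

With known mean μ and an Inverse-Gamma(α, β) prior on σ², the Normal likelihood is conjugate: posterior is Inv-Gamma(α + n/2, β + Σ(xᵢ−μ)²/2).
Σ(xᵢ−μ)² = (0.70)² + (-3.16)² + (1.91)² + (0.94)² + (-2.44)² + (-3.75)² + (3.48)² + (-2.45)² = 53.1363.
Posterior: Inv-Gamma(4.8 + 8/2, 16.7 + 53.1363/2) = Inv-Gamma(8.80, 43.26815).
E[σ²|data] = β/(α−1) = 43.26815/7.80 = 5.5472.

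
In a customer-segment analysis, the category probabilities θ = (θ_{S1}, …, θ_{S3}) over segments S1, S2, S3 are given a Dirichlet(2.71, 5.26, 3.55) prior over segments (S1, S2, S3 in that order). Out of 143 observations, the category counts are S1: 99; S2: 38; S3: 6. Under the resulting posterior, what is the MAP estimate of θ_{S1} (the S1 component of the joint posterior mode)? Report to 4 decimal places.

The Dirichlet prior is conjugate to the Multinomial likelihood: each posterior αⱼ = prior αⱼ + observed count nⱼ.
Posterior concentration: (101.71, 43.26, 9.55), total = 154.52.
Joint mode component: (α_{S1}−1)/(Σα−K) = 100.71/151.52 = 0.6647.

0.6647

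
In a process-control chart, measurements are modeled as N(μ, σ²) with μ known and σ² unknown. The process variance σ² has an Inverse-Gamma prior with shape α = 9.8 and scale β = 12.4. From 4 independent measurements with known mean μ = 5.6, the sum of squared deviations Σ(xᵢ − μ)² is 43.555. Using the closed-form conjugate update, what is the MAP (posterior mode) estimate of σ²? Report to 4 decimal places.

2.6701

With known mean μ and an Inverse-Gamma(α, β) prior on σ², the Normal likelihood is conjugate: posterior is Inv-Gamma(α + n/2, β + Σ(xᵢ−μ)²/2).
Posterior: Inv-Gamma(9.8 + 4/2, 12.4 + 43.555/2) = Inv-Gamma(11.80, 34.1775).
Mode = β/(α+1) = 34.1775/12.80 = 2.6701.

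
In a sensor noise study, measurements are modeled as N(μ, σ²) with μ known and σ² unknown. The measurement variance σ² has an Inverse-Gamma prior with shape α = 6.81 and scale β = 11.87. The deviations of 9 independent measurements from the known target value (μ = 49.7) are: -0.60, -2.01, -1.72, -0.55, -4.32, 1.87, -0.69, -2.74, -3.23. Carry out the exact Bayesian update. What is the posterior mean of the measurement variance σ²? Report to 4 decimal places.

3.4906

With known mean μ and an Inverse-Gamma(α, β) prior on σ², the Normal likelihood is conjugate: posterior is Inv-Gamma(α + n/2, β + Σ(xᵢ−μ)²/2).
Σ(xᵢ−μ)² = (-0.60)² + (-2.01)² + (-1.72)² + (-0.55)² + (-4.32)² + (1.87)² + (-0.69)² + (-2.74)² + (-3.23)² = 48.2369.
Posterior: Inv-Gamma(6.81 + 9/2, 11.87 + 48.2369/2) = Inv-Gamma(11.31, 35.98845).
E[σ²|data] = β/(α−1) = 35.98845/10.31 = 3.4906.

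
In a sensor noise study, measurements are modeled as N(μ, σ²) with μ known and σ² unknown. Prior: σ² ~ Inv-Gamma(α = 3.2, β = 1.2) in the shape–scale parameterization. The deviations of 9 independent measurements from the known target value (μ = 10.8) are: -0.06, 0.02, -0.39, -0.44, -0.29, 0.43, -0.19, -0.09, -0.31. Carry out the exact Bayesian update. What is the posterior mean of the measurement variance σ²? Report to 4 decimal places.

0.2357

With known mean μ and an Inverse-Gamma(α, β) prior on σ², the Normal likelihood is conjugate: posterior is Inv-Gamma(α + n/2, β + Σ(xᵢ−μ)²/2).
Σ(xᵢ−μ)² = (-0.06)² + (0.02)² + (-0.39)² + (-0.44)² + (-0.29)² + (0.43)² + (-0.19)² + (-0.09)² + (-0.31)² = 0.7590.
Posterior: Inv-Gamma(3.2 + 9/2, 1.2 + 0.7590/2) = Inv-Gamma(7.70, 1.57950).
E[σ²|data] = β/(α−1) = 1.57950/6.70 = 0.2357.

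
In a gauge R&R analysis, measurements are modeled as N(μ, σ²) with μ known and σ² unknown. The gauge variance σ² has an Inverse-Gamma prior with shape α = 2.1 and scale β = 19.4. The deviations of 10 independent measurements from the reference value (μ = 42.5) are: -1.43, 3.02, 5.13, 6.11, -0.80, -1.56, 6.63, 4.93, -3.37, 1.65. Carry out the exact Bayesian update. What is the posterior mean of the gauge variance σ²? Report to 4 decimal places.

With known mean μ and an Inverse-Gamma(α, β) prior on σ², the Normal likelihood is conjugate: posterior is Inv-Gamma(α + n/2, β + Σ(xᵢ−μ)²/2).
Σ(xᵢ−μ)² = (-1.43)² + (3.02)² + (5.13)² + (6.11)² + (-0.80)² + (-1.56)² + (6.63)² + (4.93)² + (-3.37)² + (1.65)² = 160.2291.
Posterior: Inv-Gamma(2.1 + 10/2, 19.4 + 160.2291/2) = Inv-Gamma(7.10, 99.51455).
E[σ²|data] = β/(α−1) = 99.51455/6.10 = 16.3139.

16.3139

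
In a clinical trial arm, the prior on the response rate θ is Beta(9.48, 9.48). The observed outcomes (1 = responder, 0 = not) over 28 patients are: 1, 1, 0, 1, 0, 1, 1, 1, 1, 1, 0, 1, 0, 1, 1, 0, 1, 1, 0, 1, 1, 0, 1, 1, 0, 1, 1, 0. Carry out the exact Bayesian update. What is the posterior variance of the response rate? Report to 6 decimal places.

0.004976

The Beta prior is conjugate to a Binomial/Bernoulli likelihood; the update adds successes to α and failures to β.
Posterior: Beta(α+k, β+n−k) = Beta(9.48+19, 9.48+9) = Beta(28.48, 18.48).
Var = αβ/((α+β)²(α+β+1)) = 28.48·18.48/(46.96²·47.96) = 0.004976.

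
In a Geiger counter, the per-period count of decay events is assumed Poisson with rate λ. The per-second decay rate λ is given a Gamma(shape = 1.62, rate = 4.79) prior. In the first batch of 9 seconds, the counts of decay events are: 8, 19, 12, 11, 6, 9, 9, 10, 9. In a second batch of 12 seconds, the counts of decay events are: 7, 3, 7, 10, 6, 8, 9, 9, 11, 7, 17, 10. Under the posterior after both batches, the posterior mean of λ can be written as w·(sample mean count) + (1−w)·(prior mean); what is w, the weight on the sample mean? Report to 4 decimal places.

With a Gamma(shape α, rate β) prior, the Poisson likelihood is conjugate: the posterior is Gamma(α + ΣXᵢ, β + n).
Total number of seconds: n = 9 + 12 = 21.
Posterior mean = (α₀+S)/(β₀+n) = [n/(β₀+n)]·(S/n) + [β₀/(β₀+n)]·(α₀/β₀), so only n and β₀ enter the weight.
Weight on data w = n/(β₀+n) = 21/(4.79+21) = 21/25.79 = 0.8143.

0.8143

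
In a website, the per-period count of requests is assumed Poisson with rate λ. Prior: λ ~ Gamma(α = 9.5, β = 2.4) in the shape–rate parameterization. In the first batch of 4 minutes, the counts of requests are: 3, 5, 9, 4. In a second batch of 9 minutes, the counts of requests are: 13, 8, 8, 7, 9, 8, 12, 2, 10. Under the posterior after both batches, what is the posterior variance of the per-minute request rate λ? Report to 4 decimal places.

With a Gamma(shape α, rate β) prior, the Poisson likelihood is conjugate: the posterior is Gamma(α + ΣXᵢ, β + n).
Batch 1: sum of counts S = 21 over n = 4 minutes.
After batch 1: Gamma(α+S, β+n) = Gamma(9.5+21, 2.4+4) = Gamma(30.5, 6.4).
Batch 2: sum of counts S = 77 over n = 9 minutes.
After batch 2: Gamma(α+S, β+n) = Gamma(30.5+77, 6.4+9) = Gamma(107.5, 15.4).
Var = α/β² = 107.5/15.4² = 0.4533.

0.4533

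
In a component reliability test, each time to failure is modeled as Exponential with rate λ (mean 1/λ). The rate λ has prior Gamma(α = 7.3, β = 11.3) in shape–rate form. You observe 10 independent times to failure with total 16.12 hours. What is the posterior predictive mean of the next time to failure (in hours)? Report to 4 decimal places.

With a Gamma(shape α, rate β) prior on the exponential rate λ, the posterior after n observations with total T = Σxᵢ is Gamma(α+n, β+T).
Posterior: Gamma(7.3+10, 11.3+16.12) = Gamma(17.3, 27.42).
The predictive distribution for the next observation is Lomax; its mean is β/(α−1) = 27.42/16.3 = 1.6822.

1.6822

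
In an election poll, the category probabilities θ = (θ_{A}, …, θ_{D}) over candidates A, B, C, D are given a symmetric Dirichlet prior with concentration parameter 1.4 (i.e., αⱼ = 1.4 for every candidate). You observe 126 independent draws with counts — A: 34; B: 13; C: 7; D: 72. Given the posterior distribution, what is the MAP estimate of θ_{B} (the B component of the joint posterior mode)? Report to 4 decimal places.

The Dirichlet prior is conjugate to the Multinomial likelihood: each posterior αⱼ = prior αⱼ + observed count nⱼ.
Posterior concentration: (35.4, 14.4, 8.4, 73.4), total = 131.6.
Joint mode component: (α_{B}−1)/(Σα−K) = 13.4/127.6 = 0.1050.

0.1050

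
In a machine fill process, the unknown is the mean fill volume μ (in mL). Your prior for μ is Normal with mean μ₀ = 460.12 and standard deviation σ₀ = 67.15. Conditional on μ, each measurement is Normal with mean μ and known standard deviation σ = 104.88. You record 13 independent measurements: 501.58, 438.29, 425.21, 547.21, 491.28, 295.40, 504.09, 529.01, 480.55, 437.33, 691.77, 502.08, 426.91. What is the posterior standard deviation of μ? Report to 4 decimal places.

26.6917

For Normal data with known variance σ², a Normal(μ₀, σ₀²) prior on μ is conjugate. Posterior precision = 1/σ₀² + n/σ²; posterior mean is the precision-weighted average of μ₀ and x̄.
σ₀² = 67.15² = 4509.1225, σ² = 104.88² = 10999.8144; σ² + n·σ₀² = 10999.8144 + 13·4509.1225 = 69618.4069.
Posterior precision = 1/σ₀² + n/σ² = 1/4509.1225 + 13/10999.8144 = (σ² + n·σ₀²)/(σ₀²σ²) = 69618.4069/(4509.1225·10999.8144); posterior variance σₙ² = σ₀²σ²/(σ² + n·σ₀²) = 4509.1225·10999.8144/69618.4069 = 712.448228.
Posterior SD = √σₙ² = √(4509.1225·10999.8144/69618.4069) = 26.6917.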